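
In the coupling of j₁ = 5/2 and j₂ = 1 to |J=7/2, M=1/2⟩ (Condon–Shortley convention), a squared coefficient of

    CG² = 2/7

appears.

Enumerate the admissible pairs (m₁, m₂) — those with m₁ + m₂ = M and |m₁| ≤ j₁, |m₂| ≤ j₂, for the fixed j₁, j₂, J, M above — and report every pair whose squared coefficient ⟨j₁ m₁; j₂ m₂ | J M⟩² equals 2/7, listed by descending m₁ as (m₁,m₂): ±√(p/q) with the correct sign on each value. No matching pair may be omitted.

Admissible pairs with m₁+m₂ = M = 1/2: (-1/2,1), (1/2,0), (3/2,-1)
  (m₁,m₂)=(3/2,-1): CG² = 1/7, CG = +√(1/7)
  (m₁,m₂)=(1/2,0): CG² = 4/7, CG = +√(4/7)
  (m₁,m₂)=(-1/2,1): CG² = 2/7, CG = +√(2/7)   ← matches the target
Pairs with CG² = 2/7: (-1/2,1): +√(2/7)

(-1/2,1): +√(2/7)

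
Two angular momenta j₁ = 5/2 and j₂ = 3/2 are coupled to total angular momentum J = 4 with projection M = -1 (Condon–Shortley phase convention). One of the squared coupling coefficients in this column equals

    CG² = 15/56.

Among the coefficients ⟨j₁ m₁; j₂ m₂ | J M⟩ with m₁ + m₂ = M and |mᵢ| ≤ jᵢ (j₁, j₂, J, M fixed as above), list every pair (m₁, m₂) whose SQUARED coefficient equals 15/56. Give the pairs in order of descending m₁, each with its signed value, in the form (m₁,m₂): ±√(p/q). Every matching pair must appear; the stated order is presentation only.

(-3/2,1/2): +√(15/56)

Admissible pairs with m₁+m₂ = M = -1: (-5/2,3/2), (-3/2,1/2), (-1/2,-1/2), (1/2,-3/2)
  (m₁,m₂)=(1/2,-3/2): CG² = 5/28, CG = +√(5/28)
  (m₁,m₂)=(-1/2,-1/2): CG² = 15/28, CG = +√(15/28)
  (m₁,m₂)=(-3/2,1/2): CG² = 15/56, CG = +√(15/56)   ← matches the target
  (m₁,m₂)=(-5/2,3/2): CG² = 1/56, CG = +√(1/56)
Pairs with CG² = 15/56: (-3/2,1/2): +√(15/56)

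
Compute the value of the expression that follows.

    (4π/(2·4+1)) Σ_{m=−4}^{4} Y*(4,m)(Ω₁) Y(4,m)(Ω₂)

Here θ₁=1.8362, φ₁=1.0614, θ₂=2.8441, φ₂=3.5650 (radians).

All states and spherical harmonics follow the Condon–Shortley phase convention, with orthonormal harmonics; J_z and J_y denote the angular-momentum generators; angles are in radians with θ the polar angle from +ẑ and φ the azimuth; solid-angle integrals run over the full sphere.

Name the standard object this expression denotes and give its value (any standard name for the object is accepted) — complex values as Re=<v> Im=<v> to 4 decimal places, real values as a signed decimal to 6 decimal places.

Legendre polynomial (addition theorem), +0.372920

This sum is the spherical-harmonic addition theorem: it equals the Legendre polynomial P_l(cos γ) of the angle γ between the two directions.
Expand P_4 via completeness: Σ_{m} conj(Y_{4,m}) at Ω₁ times Y_{4,m} at Ω₂ —
  term(m=-4) = (-0.001042, 0.000697)   from Y*(Ω₁)=(-0.172689, -0.342682), Y(Ω₂)=(-0.000400, -0.003242)
  term(m=-3) = (0.002992, -0.008373)   from Y*(Ω₁)=(0.294752, 0.012566), Y(Ω₂)=(0.008923, -0.028788)
  term(m=-2) = (-0.007281, -0.023976)   from Y*(Ω₁)=(0.084681, -0.137500), Y(Ω₂)=(0.102780, -0.116249)
  term(m=-1) = (0.109153, 0.080929)   from Y*(Ω₁)=(0.147059, 0.263279), Y(Ω₂)=(0.410797, -0.185132)
  term(m=+0) = (0.059440, 0.000000)   from Y*(Ω₁)=(0.116539, -0.000000), Y(Ω₂)=(0.510047, 0.000000)
  term(m=+1) = (0.109153, -0.080929)   from Y*(Ω₁)=(-0.147059, 0.263279), Y(Ω₂)=(-0.410797, -0.185132)
  term(m=+2) = (-0.007281, 0.023976)   from Y*(Ω₁)=(0.084681, 0.137500), Y(Ω₂)=(0.102780, 0.116249)
  term(m=+3) = (0.002992, 0.008373)   from Y*(Ω₁)=(-0.294752, 0.012566), Y(Ω₂)=(-0.008923, -0.028788)
  term(m=+4) = (-0.001042, -0.000697)   from Y*(Ω₁)=(-0.172689, 0.342682), Y(Ω₂)=(-0.000400, 0.003242)
Total Σ_m = (0.267084, 0.000000). Multiply by 1.396263: (0.372920, 0.000000). P_4(cos γ) = 0.372920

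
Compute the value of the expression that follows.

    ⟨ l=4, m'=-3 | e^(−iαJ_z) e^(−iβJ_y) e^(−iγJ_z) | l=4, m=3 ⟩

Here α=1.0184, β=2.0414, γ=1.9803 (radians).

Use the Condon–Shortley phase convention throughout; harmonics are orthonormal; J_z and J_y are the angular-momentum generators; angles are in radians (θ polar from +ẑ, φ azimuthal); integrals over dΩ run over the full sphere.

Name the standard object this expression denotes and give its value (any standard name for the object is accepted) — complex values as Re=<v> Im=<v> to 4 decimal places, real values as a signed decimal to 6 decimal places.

Wigner D-matrix element, Re=-0.4405 Im=-0.1152

This is a Wigner D-matrix element — the rotation-matrix element ⟨l m'| R(α,β,γ) |l m⟩ in the angular-momentum basis.
First d^4_{-3,3}(β=2.0414), then the phase factors e^{-i(-3)α} and e^{-i(3)γ}:
c=cos(2.041400/2)=0.522769, s=sin(2.041400/2)=0.852474; N=√[1·5040·5040·1]=5040.000000
Admissible k: 6..7 (factorial args all ≥0)
  k=6: (−1)^0·5040.0000/(720)·0.5228^2·0.8525^6 = +0.734185
  k=7: (−1)^1·5040.0000/(5040)·0.5228^0·0.8525^8 = -0.278901
d^4_{-3,3}(2.0414) = +0.734185 -0.278901 = +0.455284
Attach z-rotation phases: D = e^{-i(-3)(1.0184)}·(+0.455284)·e^{-i(3)(1.9803)} = -0.440459-0.115237i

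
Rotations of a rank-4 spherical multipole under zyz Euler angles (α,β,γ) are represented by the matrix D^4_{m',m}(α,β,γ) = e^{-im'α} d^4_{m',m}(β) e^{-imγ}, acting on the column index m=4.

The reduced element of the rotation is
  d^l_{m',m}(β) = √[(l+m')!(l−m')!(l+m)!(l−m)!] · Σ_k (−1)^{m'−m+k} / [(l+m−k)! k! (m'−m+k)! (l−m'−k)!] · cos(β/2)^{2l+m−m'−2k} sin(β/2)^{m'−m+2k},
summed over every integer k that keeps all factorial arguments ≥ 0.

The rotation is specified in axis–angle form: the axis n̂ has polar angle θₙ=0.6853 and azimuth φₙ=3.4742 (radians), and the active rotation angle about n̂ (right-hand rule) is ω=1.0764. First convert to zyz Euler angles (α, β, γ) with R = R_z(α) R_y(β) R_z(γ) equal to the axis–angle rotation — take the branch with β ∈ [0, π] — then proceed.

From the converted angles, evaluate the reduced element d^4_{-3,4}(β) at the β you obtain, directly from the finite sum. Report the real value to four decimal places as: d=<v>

Axis–angle → zyz. n̂ = (sinθₙcosφₙ, sinθₙsinφₙ, cosθₙ) = (-0.598218, -0.206649, +0.774229), ω = 1.0764.
R = I cosω + sinω [n̂]ₓ + (1−cosω) n̂n̂ᵀ gives
  R = [+0.662558, -0.616556, -0.425293; +0.746482, +0.496941, +0.442508; -0.061486, -0.610662, +0.789501]
β = atan2(√(R₁₃²+R₂₃²), R₃₃) = 0.660801; α = atan2(R₂₃, R₁₃) mod 2π = 2.336360; γ = atan2(R₃₂, −R₃₁) mod 2π = 4.812738
d^4_{-3,4}(β=0.6608) via the finite sum:
c=cos(0.660801/2)=0.945913, s=sin(0.660801/2)=0.324422; N=√[1·5040·40320·1]=14255.272709
k∈{7} keeps every argument non-negative
  k=7: (−1)^0·14255.2727/(5040)·0.9459^1·0.3244^7 = +0.001012
d^4_{-3,4}(0.6608) = +0.001012

d=0.0010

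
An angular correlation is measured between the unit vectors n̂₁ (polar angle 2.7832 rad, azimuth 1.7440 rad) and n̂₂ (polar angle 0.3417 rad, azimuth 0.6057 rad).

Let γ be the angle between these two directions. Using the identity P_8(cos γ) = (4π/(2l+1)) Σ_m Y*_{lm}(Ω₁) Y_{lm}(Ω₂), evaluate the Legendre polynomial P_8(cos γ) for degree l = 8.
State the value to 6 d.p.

Term-by-term m-sum for l=8 (normalisation 4π/17 = 0.739198):
  term(m=-8) = -0.000000+0.000000i   from Y*(Ω₁)=+0.000022+0.000116i, Y(Ω₂)=+0.000011+0.000081i
  term(m=-7) = +0.000000-0.000001i   from Y*(Ω₁)=-0.001181+0.000442i, Y(Ω₂)=-0.000419+0.000821i
  term(m=-6) = +0.000048+0.000029i   from Y*(Ω₁)=-0.004320-0.007346i, Y(Ω₂)=-0.005783+0.003104i
  term(m=-5) = -0.001138+0.000765i   from Y*(Ω₁)=+0.031278-0.026602i, Y(Ω₂)=-0.033176-0.003768i
  term(m=-4) = -0.002844-0.017716i   from Y*(Ω₁)=+0.111077+0.092202i, Y(Ω₂)=-0.093544-0.081845i
  term(m=-3) = +0.114283+0.032036i   from Y*(Ω₁)=-0.178662+0.312322i, Y(Ω₂)=-0.080427-0.319906i
  term(m=-2) = -0.210111+0.246535i   from Y*(Ω₁)=-0.537846-0.194142i, Y(Ω₂)=+0.199238-0.530292i
  term(m=-1) = -0.070360-0.152410i   from Y*(Ω₁)=+0.065570-0.374776i, Y(Ω₂)=+0.362722-0.251198i
  term(m=+0) = +0.086341+0.000000i   from Y*(Ω₁)=-0.324400-0.000000i, Y(Ω₂)=-0.266155+0.000000i
  term(m=+1) = -0.070360+0.152410i   from Y*(Ω₁)=-0.065570-0.374776i, Y(Ω₂)=-0.362722-0.251198i
  term(m=+2) = -0.210111-0.246535i   from Y*(Ω₁)=-0.537846+0.194142i, Y(Ω₂)=+0.199238+0.530292i
  term(m=+3) = +0.114283-0.032036i   from Y*(Ω₁)=+0.178662+0.312322i, Y(Ω₂)=+0.080427-0.319906i
  term(m=+4) = -0.002844+0.017716i   from Y*(Ω₁)=+0.111077-0.092202i, Y(Ω₂)=-0.093544+0.081845i
  term(m=+5) = -0.001138-0.000765i   from Y*(Ω₁)=-0.031278-0.026602i, Y(Ω₂)=+0.033176-0.003768i
  term(m=+6) = +0.000048-0.000029i   from Y*(Ω₁)=-0.004320+0.007346i, Y(Ω₂)=-0.005783-0.003104i
  term(m=+7) = +0.000000+0.000001i   from Y*(Ω₁)=+0.001181+0.000442i, Y(Ω₂)=+0.000419+0.000821i
  term(m=+8) = -0.000000-0.000000i   from Y*(Ω₁)=+0.000022-0.000116i, Y(Ω₂)=+0.000011-0.000081i
Σ over m = -0.253904+0.000000i; ×(4π/17) → -0.187685+0.000000i. Real part: -0.187685

-0.187685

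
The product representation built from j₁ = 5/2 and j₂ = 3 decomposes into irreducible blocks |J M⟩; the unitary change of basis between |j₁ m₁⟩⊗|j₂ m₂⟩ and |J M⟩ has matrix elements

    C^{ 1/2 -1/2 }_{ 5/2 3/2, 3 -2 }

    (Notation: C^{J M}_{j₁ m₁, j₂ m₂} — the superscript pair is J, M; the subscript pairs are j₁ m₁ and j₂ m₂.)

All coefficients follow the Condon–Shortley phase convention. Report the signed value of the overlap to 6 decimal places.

-0.487950  (= −√(5/21))

triangle: 5!·0!·1!/7! = 120/5040
(j±m)!: 4!·1!·1!·5!·0!·1! = 2880
prefactor² = (2J+1)·Δ·N² = 960/7
  k=1: −1/(1!·4!·0!·0!·0!·1!) = -1/24
Σ = -1/24  ⇒  CG² = 960/7·(-1/24)² = 5/21
CG = −√(5/21) = -0.487950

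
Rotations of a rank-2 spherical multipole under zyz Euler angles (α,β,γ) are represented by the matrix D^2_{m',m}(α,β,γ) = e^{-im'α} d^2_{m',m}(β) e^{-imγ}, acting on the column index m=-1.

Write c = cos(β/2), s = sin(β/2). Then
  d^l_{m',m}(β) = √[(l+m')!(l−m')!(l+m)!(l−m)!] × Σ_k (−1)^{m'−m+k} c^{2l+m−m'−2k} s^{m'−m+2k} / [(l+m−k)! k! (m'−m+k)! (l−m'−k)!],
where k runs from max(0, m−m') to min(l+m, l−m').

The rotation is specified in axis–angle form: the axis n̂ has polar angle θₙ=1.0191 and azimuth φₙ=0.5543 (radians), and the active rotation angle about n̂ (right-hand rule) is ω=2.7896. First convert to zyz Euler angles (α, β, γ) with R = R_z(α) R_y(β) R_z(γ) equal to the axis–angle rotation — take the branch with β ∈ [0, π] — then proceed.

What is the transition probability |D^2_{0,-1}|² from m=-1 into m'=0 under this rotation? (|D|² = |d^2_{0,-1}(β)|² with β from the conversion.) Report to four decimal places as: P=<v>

P=0.2066

Axis–angle → zyz. n̂ = (sinθₙcosφₙ, sinθₙsinφₙ, cosθₙ) = (+0.724120, +0.448257, +0.524133), ω = 2.7896.
R = I cosω + sinω [n̂]ₓ + (1−cosω) n̂n̂ᵀ gives
  R = [+0.077864, +0.448578, +0.890345; +0.809988, -0.549138, +0.205833; +0.581255, +0.705142, -0.406101]
β = atan2(√(R₁₃²+R₂₃²), R₃₃) = 1.988980; α = atan2(R₂₃, R₁₃) mod 2π = 0.227192; γ = atan2(R₃₂, −R₃₁) mod 2π = 2.260185
D^2_{0,-1}(0.2272,1.9890,2.2602) = e^{-i·0·0.2272}·d^2_{0,-1}(1.9890)·e^{-i·-1·2.2602}. Compute d first:
Half-angle: c=0.544931, s=0.838481. N=√(2·2·1·6)=4.898979
The bounds max(0,m−m')=0 and min(l+m,l−m')=1 give 2 terms
  k=0: (−1)^1·4.8990/(2)·0.5449^3·0.8385^1 = -0.332348
  k=1: (−1)^2·4.8990/(2)·0.5449^1·0.8385^3 = +0.786859
d^2_{0,-1}(1.9890) = -0.332348 +0.786859 = +0.454511
|D^2_{0,-1}|² = |d^2_{0,-1}(β)|² = (+0.454511)² = 0.206580 (the z-rotation phases have unit modulus)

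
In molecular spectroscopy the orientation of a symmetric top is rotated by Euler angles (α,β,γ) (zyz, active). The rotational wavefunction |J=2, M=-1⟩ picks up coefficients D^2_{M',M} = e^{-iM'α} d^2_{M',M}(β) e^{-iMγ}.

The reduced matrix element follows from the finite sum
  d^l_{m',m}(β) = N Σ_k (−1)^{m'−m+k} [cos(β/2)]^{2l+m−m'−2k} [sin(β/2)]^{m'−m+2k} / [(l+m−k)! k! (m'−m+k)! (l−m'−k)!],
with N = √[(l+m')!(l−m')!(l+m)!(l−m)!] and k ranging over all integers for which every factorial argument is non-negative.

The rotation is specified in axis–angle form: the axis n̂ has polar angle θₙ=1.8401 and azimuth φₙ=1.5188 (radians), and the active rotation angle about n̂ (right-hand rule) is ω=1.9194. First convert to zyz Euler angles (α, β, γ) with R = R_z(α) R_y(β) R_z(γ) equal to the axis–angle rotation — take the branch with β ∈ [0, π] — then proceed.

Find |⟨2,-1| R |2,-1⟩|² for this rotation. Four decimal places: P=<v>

P=0.3164

Axis–angle → zyz. n̂ = (sinθₙcosφₙ, sinθₙsinφₙ, cosθₙ) = (+0.050100, +0.962654, -0.266060), ω = 1.9194.
R = I cosω + sinω [n̂]ₓ + (1−cosω) n̂n̂ᵀ gives
  R = [-0.338218, +0.314760, +0.886868; -0.185354, +0.901664, -0.390698; -0.922633, -0.296526, -0.246618]
β = atan2(√(R₁₃²+R₂₃²), R₃₃) = 1.819985; α = atan2(R₂₃, R₁₃) mod 2π = 5.868228; γ = atan2(R₃₂, −R₃₁) mod 2π = 5.972221
Split into d^2_{-1,-1}(β=1.8200) × two z-phases.
With c≡cos(β/2)=0.613752 and s≡sin(β/2)=0.789499, N=[1·6·1·6]^{1/2}=6.000000
k: max(0,(-1)−(-1))=0 … min(2+(-1),2−(-1))=1
  k=0: (−1)^0·6.0000/(6)·0.6138^4·0.7895^0 = +0.141896
  k=1: (−1)^1·6.0000/(2)·0.6138^2·0.7895^2 = -0.704385
d^2_{-1,-1}(1.8200) = +0.141896 -0.704385 = -0.562489
|D^2_{-1,-1}|² = |d^2_{-1,-1}(β)|² = (-0.562489)² = 0.316393 (the z-rotation phases have unit modulus)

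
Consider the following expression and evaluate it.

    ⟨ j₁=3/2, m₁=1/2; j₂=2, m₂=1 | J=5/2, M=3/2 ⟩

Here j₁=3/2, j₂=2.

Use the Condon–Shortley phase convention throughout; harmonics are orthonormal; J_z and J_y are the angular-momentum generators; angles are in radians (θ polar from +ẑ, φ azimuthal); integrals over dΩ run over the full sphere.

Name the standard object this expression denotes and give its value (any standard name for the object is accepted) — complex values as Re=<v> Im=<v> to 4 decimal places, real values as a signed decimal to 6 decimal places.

This is a Clebsch–Gordan (vector-coupling) coefficient.
triangle: 1!×2!×3!/7! = 12/5040
(j±m)!: 2!×1!×3!×1!×4!×1! = 288
prefactor² = (2J+1)×Δ×N² = 144/35
  k=0: +1/(0!×1!×1!×3!×1!×0!) = 1/6
  k=1: −1/(1!×0!×0!×2!×2!×1!) = -1/4
Σ = -1/12  ⇒  CG² = 144/35×(-1/12)² = 1/35
CG = −√(1/35) = -0.169031

Clebsch–Gordan coefficient, −√(1/35) ≈ -0.169031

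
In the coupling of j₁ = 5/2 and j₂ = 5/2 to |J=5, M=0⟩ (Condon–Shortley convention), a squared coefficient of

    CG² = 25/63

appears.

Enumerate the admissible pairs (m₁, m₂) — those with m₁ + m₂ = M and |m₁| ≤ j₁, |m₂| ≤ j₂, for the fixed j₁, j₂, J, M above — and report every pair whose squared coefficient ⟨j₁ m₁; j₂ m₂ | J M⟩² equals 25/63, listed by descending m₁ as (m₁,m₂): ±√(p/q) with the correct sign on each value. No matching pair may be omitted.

(1/2,-1/2): +√(25/63); (-1/2,1/2): +√(25/63)

Admissible pairs with m₁+m₂ = M = 0: (-5/2,5/2), (-3/2,3/2), (-1/2,1/2), (1/2,-1/2), (3/2,-3/2), (5/2,-5/2)
  (m₁,m₂)=(5/2,-5/2): CG² = 1/252, CG = +√(1/252)
  (m₁,m₂)=(3/2,-3/2): CG² = 25/252, CG = +√(25/252)
  (m₁,m₂)=(1/2,-1/2): CG² = 25/63, CG = +√(25/63)   ← matches the target
  (m₁,m₂)=(-1/2,1/2): CG² = 25/63, CG = +√(25/63)   ← matches the target
  (m₁,m₂)=(-3/2,3/2): CG² = 25/252, CG = +√(25/252)
  (m₁,m₂)=(-5/2,5/2): CG² = 1/252, CG = +√(1/252)
Pairs with CG² = 25/63: (1/2,-1/2): +√(25/63); (-1/2,1/2): +√(25/63)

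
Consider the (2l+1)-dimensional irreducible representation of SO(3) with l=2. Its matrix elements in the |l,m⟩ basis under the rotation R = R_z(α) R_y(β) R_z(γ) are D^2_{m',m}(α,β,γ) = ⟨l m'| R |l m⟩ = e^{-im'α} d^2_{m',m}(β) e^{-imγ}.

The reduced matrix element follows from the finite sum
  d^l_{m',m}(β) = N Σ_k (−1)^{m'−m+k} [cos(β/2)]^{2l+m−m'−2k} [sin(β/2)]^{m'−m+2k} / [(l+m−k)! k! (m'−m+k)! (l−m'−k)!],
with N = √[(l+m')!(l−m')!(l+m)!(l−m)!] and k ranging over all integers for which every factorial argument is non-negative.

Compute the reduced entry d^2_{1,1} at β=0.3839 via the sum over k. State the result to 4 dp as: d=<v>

d^2_{1,1}(β=0.3839) via the finite sum:
c=cos(0.383900/2)=0.981634, s=sin(0.383900/2)=0.190773; N=√[6·1·6·1]=6.000000
The bounds max(0,m−m')=0 and min(l+m,l−m')=1 give 2 terms
  k=0: (−1)^0·6.0000/(6)·0.9816^4·0.1908^0 = +0.928536
  k=1: (−1)^1·6.0000/(2)·0.9816^2·0.1908^2 = -0.105210
d^2_{1,1}(0.3839) = +0.928536 -0.105210 = +0.823326

d=0.8233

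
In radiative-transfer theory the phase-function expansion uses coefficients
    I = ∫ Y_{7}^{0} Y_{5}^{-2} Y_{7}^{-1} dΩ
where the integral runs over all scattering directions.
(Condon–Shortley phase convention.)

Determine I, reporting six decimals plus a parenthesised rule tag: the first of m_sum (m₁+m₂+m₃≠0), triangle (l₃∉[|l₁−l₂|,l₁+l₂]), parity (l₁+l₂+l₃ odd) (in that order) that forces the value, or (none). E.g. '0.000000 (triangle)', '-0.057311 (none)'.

0.000000 (m_sum)

Σmᵢ = -3 ≠ 0, so the φ-integral vanishes; I = 0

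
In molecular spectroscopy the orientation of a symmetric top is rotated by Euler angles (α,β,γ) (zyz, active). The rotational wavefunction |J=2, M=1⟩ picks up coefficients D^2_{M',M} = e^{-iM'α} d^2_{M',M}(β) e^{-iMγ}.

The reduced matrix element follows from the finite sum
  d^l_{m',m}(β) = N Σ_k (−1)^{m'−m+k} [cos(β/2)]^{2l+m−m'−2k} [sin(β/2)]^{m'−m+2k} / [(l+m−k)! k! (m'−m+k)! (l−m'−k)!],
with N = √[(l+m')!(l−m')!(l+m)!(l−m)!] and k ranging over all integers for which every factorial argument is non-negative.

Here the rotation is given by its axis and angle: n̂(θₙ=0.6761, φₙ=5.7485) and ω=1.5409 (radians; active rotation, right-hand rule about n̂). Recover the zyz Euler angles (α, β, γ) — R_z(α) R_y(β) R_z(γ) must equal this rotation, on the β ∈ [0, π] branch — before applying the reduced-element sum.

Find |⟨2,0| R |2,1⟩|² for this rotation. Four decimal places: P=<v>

Axis–angle → zyz. n̂ = (sinθₙcosφₙ, sinθₙsinφₙ, cosθₙ) = (+0.538418, -0.318867, +0.780019), ω = 1.5409.
R = I cosω + sinω [n̂]ₓ + (1−cosω) n̂n̂ᵀ gives
  R = [+0.311121, -0.946222, +0.088699; +0.613119, +0.128528, -0.779465; +0.726147, +0.296891, +0.620135]
β = atan2(√(R₁₃²+R₂₃²), R₃₃) = 0.901882; α = atan2(R₂₃, R₁₃) mod 2π = 4.825696; γ = atan2(R₃₂, −R₃₁) mod 2π = 2.753474
Split into d^2_{0,1}(β=0.9019) × two z-phases.
Half-angle: c=0.900037, s=0.435813. N=√(2·2·6·1)=4.898979
k: max(0,(1)−(0))=1 … min(2+(1),2−(0))=2
  k=1: (−1)^0·4.8990/(2)·0.9000^3·0.4358^1 = +0.778318
  k=2: (−1)^1·4.8990/(2)·0.9000^1·0.4358^3 = -0.182489
d^2_{0,1}(0.9019) = +0.778318 -0.182489 = +0.595829
|D^2_{0,1}|² = |d^2_{0,1}(β)|² = (+0.595829)² = 0.355013 (the z-rotation phases have unit modulus)

P=0.3550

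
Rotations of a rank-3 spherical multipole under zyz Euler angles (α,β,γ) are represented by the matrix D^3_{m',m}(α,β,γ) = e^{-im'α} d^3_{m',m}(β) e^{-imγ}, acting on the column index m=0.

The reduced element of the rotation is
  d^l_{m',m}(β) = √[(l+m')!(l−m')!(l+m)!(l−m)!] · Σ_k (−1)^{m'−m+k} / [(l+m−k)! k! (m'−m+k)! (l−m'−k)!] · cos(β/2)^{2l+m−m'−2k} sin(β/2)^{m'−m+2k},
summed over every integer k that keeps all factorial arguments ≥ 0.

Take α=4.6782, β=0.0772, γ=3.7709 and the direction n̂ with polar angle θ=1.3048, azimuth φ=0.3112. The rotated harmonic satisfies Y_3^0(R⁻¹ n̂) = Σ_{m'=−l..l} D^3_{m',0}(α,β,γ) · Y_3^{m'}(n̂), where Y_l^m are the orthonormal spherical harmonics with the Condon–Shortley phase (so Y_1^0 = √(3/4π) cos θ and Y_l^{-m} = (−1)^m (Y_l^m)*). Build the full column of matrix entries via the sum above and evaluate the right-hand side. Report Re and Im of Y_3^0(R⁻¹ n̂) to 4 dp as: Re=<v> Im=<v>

Need the full column D^3_{m',0} for m'=−3..3 at α=4.6782, β=0.0772, γ=3.7709.
cos(β/2)=0.999255, sin(β/2)=0.038590
d^3_{-3,0}: single k=3 term ⇒ +0.000256;  D = +0.000026+0.000255i
d^3_{-2,0}: k∈[2..3] ⇒ +0.008133 -0.000012 = +0.008120;  D = -0.008101+0.000555i
d^3_{-1,0}: k∈[1..3] ⇒ +0.133184 -0.000596 +0.000000 = +0.132588;  D = -0.004532-0.132511i
d^3_{0,0}: k∈[0..3] ⇒ +0.995539 -0.013363 +0.000020 -0.000000 = +0.982196;  D = +0.982196+0.000000i
d^3_{1,0}: k∈[0..2] ⇒ -0.133184 +0.000596 -0.000000 = -0.132588;  D = +0.004532-0.132511i
d^3_{2,0}: k∈[0..1] ⇒ +0.008133 -0.000012 = +0.008120;  D = -0.008101-0.000555i
d^3_{3,0}: single k=0 term ⇒ -0.000256;  D = -0.000026+0.000255i
Y_3^{m'}(θ=1.3048,φ=0.3112) and Σ D·Y over m':
  (+0.0000+0.0003i)·(+0.2229-0.3012i)  (-0.0081+0.0006i)·(+0.2032-0.1458i)  (-0.0045-0.1325i)·(-0.1943+0.0625i)  (+0.9822+0.0000i)·(-0.2604+0.0000i)  (+0.0045-0.1325i)·(+0.1943+0.0625i)  (-0.0081-0.0006i)·(+0.2032+0.1458i)  (-0.0000+0.0003i)·(-0.2229-0.3012i)
Y_3^0(R⁻¹ n̂) = -0.240405+0.000000i

Re=-0.2404 Im=0.0000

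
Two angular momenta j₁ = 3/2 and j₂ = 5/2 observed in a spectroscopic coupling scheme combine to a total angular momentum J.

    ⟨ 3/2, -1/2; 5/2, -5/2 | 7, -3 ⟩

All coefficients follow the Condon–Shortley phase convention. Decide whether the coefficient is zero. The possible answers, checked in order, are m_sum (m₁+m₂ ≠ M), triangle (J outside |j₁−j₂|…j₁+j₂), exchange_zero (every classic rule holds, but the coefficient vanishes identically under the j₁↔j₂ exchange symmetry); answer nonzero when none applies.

m-sum: m₁+m₂ = -1/2+(-5/2) = -3, M = -3  ✓
triangle: need |j₁−j₂| ≤ J ≤ j₁+j₂, i.e. J ∈ [1, 4]; J = 7 is outside ✗ ⇒ coefficient is 0

triangle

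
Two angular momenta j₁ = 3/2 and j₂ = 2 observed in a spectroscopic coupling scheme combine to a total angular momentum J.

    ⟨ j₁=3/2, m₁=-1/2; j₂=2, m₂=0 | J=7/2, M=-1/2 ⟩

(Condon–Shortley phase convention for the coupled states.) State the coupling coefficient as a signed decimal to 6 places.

j₁+j₂−J=0  J+j₁−j₂=3  J−j₁+j₂=4  j₁+j₂+J+1=8
(j₁±m₁, j₂±m₂, J±M) = (1,2,2,2,3,4)
P² = 1152/35
sum k=0..0:
  [0] +1/8 = 1/8
S = 1/8
C² = P²·S² = 18/35 ; C = +0.717137

+0.717137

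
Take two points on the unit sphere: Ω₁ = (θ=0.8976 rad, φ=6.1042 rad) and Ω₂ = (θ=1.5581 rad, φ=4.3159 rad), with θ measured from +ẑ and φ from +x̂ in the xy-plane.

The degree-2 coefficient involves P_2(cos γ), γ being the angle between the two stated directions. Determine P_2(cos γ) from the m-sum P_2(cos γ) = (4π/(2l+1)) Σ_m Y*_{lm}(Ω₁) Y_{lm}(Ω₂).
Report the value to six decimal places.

Summing Y*_{l m}(θ₁,φ₁)·Y_{l m}(θ₂,φ₂) over m ∈ [−2, 2]; prefactor 4π/(2·2+1) = 2.513274:
  [-2]  conj(Y_{2,-2})(Ω₁) = (0.221148, -0.082729) ; Y_{2,-2}(Ω₂) = (-0.271015, -0.275155) ; Δ = (-0.082698, -0.038429)
  [-1]  conj(Y_{2,-1})(Ω₁) = (0.370573, -0.067045) ; Y_{2,-1}(Ω₂) = (-0.003787, 0.009047) ; Δ = (-0.000797, 0.003606)
  [+0]  conj(Y_{2,0})(Ω₁) = (0.052422, -0.000000) ; Y_{2,0}(Ω₂) = (-0.315239, 0.000000) ; Δ = (-0.016525, 0.000000)
  [+1]  conj(Y_{2,1})(Ω₁) = (-0.370573, -0.067045) ; Y_{2,1}(Ω₂) = (0.003787, 0.009047) ; Δ = (-0.000797, -0.003606)
  [+2]  conj(Y_{2,2})(Ω₁) = (0.221148, 0.082729) ; Y_{2,2}(Ω₂) = (-0.271015, 0.275155) ; Δ = (-0.082698, 0.038429)
Σ over m = (-0.183515, 0.000000); ×(4π/5) → (-0.461223, 0.000000). Real part: -0.461223

-0.461223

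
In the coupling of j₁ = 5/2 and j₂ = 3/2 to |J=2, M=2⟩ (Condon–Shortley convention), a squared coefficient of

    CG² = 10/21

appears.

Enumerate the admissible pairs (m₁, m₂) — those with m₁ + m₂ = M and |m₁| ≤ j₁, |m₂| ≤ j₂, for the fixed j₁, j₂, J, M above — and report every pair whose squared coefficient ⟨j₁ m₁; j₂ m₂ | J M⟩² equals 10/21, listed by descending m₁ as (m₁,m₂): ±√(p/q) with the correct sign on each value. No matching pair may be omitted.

(5/2,-1/2): +√(10/21)

Admissible pairs with m₁+m₂ = M = 2: (1/2,3/2), (3/2,1/2), (5/2,-1/2)
  (m₁,m₂)=(5/2,-1/2): CG² = 10/21, CG = +√(10/21)   ← matches the target
  (m₁,m₂)=(3/2,1/2): CG² = 8/21, CG = −√(8/21)
  (m₁,m₂)=(1/2,3/2): CG² = 1/7, CG = +√(1/7)
Pairs with CG² = 10/21: (5/2,-1/2): +√(10/21)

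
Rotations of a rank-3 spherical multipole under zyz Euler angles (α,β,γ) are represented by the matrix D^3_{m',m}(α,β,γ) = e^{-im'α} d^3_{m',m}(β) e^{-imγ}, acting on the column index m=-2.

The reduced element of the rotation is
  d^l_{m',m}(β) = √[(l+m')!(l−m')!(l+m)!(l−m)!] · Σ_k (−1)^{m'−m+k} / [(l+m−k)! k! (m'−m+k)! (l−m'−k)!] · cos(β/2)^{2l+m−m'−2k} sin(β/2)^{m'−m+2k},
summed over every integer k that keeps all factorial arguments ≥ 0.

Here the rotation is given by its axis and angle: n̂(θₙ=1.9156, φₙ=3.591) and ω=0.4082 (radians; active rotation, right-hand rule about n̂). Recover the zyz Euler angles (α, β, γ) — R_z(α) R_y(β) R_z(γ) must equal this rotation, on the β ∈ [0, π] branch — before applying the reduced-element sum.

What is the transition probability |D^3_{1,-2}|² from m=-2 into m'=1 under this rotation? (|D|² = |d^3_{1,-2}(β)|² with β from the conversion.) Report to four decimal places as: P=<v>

P=0.0017

Axis–angle → zyz. n̂ = (sinθₙcosφₙ, sinθₙsinφₙ, cosθₙ) = (-0.847691, -0.408862, -0.338012), ω = 0.4082.
R = I cosω + sinω [n̂]ₓ + (1−cosω) n̂n̂ᵀ gives
  R = [+0.976878, +0.162653, -0.138759; -0.105700, +0.931572, +0.347853; +0.185843, -0.325143, +0.927224]
β = atan2(√(R₁₃²+R₂₃²), R₃₃) = 0.383865; α = atan2(R₂₃, R₁₃) mod 2π = 1.950355; γ = atan2(R₃₂, −R₃₁) mod 2π = 4.193133
D^3_{1,-2}(1.9504,0.3839,4.1931) = e^{-i·1·1.9504}·d^3_{1,-2}(0.3839)·e^{-i·-2·4.1931}. Compute d first:
With c≡cos(β/2)=0.981637 and s≡sin(β/2)=0.190756, N=[24·2·1·120]^{1/2}=75.894664
Admissible k: 0..1 (factorial args all ≥0)
  k=0: (−1)^3·75.8947/(12)·0.9816^3·0.1908^3 = -0.041526
  k=1: (−1)^4·75.8947/(24)·0.9816^1·0.1908^5 = +0.000784
d^3_{1,-2}(0.3839) = -0.041526 +0.000784 = -0.040742
|D^3_{1,-2}|² = |d^3_{1,-2}(β)|² = (-0.040742)² = 0.001660 (the z-rotation phases have unit modulus)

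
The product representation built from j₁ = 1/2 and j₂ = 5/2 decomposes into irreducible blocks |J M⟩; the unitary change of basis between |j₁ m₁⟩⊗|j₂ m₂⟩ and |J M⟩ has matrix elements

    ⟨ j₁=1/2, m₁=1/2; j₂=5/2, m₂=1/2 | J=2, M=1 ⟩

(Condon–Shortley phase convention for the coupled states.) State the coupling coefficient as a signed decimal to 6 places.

triangle: 1!×0!×4!/6! = 24/720
(j±m)!: 1!×0!×3!×2!×3!×1! = 72
prefactor² = (2J+1)×Δ×N² = 12
  k=0: +1/(0!×1!×0!×3!×0!×1!) = 1/6
Σ = 1/6  ⇒  CG² = 12×(1/6)² = 1/3
CG = +√(1/3) = +0.577350

+0.577350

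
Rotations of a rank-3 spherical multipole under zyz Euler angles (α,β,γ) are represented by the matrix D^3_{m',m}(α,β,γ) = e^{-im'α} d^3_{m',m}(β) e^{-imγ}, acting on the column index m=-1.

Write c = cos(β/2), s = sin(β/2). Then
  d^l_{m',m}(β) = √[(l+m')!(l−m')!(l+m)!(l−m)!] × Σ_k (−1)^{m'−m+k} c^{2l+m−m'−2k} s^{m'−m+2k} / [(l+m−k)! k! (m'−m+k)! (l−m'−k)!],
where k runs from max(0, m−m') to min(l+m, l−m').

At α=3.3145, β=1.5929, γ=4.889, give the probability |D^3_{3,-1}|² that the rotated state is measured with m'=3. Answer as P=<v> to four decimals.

First d^3_{3,-1}(β=1.5929), then the phase factors e^{-i(3)α} and e^{-i(-1)γ}:
Half-angle: c=0.699249, s=0.714878. N=√(720·1·2·24)=185.903201
k∈{0} keeps every argument non-negative
  k=0: (−1)^4·185.9032/(48)·0.6992^2·0.7149^4 = +0.494581
d^3_{3,-1}(1.5929) = +0.494581
|D^3_{3,-1}|² = |d^3_{3,-1}(β)|² = (+0.494581)² = 0.244611 (the z-rotation phases have unit modulus)

P=0.2446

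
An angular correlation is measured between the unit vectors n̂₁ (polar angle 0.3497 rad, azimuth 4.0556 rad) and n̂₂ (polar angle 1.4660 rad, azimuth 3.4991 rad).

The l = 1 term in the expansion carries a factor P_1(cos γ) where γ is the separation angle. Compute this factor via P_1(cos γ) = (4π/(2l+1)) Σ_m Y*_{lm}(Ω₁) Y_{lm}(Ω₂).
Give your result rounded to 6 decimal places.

Expand P_1 via completeness: Σ_{m} conj(Y_{1,m}) at Ω₁ times Y_{1,m} at Ω₂ —
  [-1]  conj(Y_{1,-1})(Ω₁) = -0.072275-0.093745i ; Y_{1,-1}(Ω₂) = -0.321874+0.120239i ; Δ = +0.034535+0.021484i
  [+0]  conj(Y_{1,0})(Ω₁) = +0.459030-0.000000i ; Y_{1,0}(Ω₂) = +0.051110+0.000000i ; Δ = +0.023461+0.000000i
  [+1]  conj(Y_{1,1})(Ω₁) = +0.072275-0.093745i ; Y_{1,1}(Ω₂) = +0.321874+0.120239i ; Δ = +0.034535-0.021484i
Total Σ_m = +0.092532+0.000000i. Multiply by 4.188790: +0.387596+0.000000i. P_1(cos γ) = 0.387596

0.387596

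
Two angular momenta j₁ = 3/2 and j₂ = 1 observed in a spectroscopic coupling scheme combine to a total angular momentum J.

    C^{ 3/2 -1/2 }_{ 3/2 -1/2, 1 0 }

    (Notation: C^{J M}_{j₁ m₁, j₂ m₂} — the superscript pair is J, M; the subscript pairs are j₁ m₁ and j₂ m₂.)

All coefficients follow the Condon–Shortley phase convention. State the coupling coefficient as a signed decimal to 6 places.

-0.258199

triangle: 1!·2!·1!/5! = 2/120
(j±m)!: 1!·2!·1!·1!·1!·2! = 4
prefactor² = (2J+1)·Δ·N² = 4/15
  k=0: +1/(0!·1!·2!·1!·0!·0!) = 1/2
  k=1: −1/(1!·0!·1!·0!·1!·1!) = -1
Σ = -1/2  ⇒  CG² = 4/15·(-1/2)² = 1/15
CG = −√(1/15) = -0.258199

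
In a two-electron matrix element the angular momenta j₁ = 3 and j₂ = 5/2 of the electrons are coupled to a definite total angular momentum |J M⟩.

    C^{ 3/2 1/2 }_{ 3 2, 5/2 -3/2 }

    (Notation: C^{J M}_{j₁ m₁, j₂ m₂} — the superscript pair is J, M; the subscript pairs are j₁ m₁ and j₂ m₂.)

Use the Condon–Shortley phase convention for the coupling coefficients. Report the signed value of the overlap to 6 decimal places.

−√(1/21) ≈ -0.218218

√[4·4!2!1!/8! · 5!1!1!4!2!1!] = √(192/7)
  +(−1)^0/∏(0,4,1,1,1,0)! = 1/24  (running 1/24)
  +(−1)^1/∏(1,3,0,0,2,1)! = -1/12  (running -1/24)
⟨..|..⟩ = √(192/7)·(-1/24) = -0.218218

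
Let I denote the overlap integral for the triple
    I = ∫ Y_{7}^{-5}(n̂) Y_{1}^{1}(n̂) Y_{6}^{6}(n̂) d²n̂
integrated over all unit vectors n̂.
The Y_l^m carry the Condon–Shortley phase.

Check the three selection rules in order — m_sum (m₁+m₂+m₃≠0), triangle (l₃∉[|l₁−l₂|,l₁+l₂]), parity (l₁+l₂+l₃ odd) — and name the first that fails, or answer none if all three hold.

m₁+m₂+m₃ = -5 + 1 + 6 = 2  ✗
triangle: |7−1|=6 ≤ l₃=6 ≤ 7+1=8
parity: l₁+l₂+l₃ = 14 is even

m_sum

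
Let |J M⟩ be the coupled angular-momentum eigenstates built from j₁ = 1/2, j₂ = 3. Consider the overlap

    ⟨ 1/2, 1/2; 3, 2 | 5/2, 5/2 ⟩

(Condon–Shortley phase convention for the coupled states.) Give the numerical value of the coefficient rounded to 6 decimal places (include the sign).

+0.377964  (= +√(1/7))

triangle: 1!×0!×5!/7! = 120/5040
(j±m)!: 1!×0!×5!×1!×5!×0! = 14400
prefactor² = (2J+1)×Δ×N² = 14400/7
  k=0: +1/(0!×1!×0!×5!×0!×0!) = 1/120
Σ = 1/120  ⇒  CG² = 14400/7×(1/120)² = 1/7
CG = +√(1/7) = +0.377964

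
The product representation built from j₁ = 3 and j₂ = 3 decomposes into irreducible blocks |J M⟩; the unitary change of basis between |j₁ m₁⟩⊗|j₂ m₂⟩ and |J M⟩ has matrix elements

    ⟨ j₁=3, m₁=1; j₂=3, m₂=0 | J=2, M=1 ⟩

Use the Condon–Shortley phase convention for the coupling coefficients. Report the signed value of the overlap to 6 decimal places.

√[5·4!2!2!/9! · 4!2!3!3!3!1!] = √(96/7)
  +(−1)^1/∏(1,3,1,2,1,0)! = -1/12  (running -1/12)
  +(−1)^2/∏(2,2,0,1,2,1)! = 1/8  (running 1/24)
⟨..|..⟩ = √(96/7)·(1/24) = +0.154303

+√(1/42) = +0.154303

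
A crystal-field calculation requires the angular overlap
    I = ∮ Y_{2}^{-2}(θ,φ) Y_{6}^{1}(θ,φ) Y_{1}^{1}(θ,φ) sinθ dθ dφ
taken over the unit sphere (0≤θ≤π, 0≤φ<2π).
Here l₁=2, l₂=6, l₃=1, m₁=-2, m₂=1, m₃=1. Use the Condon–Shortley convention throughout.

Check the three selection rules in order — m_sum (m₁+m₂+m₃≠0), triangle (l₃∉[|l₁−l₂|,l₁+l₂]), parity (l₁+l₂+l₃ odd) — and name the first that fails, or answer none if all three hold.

triangle

m₁+m₂+m₃ = -2 + 1 + 1 = 0  ✓
triangle: need |l₁−l₂| ≤ l₃ ≤ l₁+l₂ = [4,8]; l₃=1 is outside  ✗
parity: l₁+l₂+l₃ = 9 is odd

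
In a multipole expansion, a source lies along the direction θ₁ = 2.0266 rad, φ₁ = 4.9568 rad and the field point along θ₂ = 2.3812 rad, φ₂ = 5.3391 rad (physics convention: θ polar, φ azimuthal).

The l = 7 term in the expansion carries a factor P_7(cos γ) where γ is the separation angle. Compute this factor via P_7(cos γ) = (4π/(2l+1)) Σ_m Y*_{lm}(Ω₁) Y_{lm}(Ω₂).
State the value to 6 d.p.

Expand P_7 via completeness: Σ_{m} conj(Y_{7,m}) at Ω₁ times Y_{7,m} at Ω₂ —
  m=-7: (-0.23300 - 0.03285j) × (0.03500 + 0.01181j) = -0.00777 - 0.00390j  (running Σ = -0.00777 - 0.00390j)
  m=-6: (0.04495 + 0.42926j) × (-0.11836 + 0.08426j) = -0.04149 - 0.04702j  (running Σ = -0.04926 - 0.05092j)
  m=-5: (0.30571 - 0.11116j) × (0.00267 - 0.33236j) = -0.03613 - 0.10190j  (running Σ = -0.08538 - 0.15282j)
  m=-4: (0.05647 + 0.08376j) × (0.36951 + 0.27211j) = -0.00193 + 0.04632j  (running Σ = -0.08731 - 0.10651j)
  m=-3: (0.23690 - 0.26300j) × (-0.26785 + 0.08560j) = -0.04094 + 0.09072j  (running Σ = -0.12825 - 0.01578j)
  m=-2: (-0.04633 - 0.02464j) × (-0.05606 + 0.17066j) = 0.00680 - 0.00653j  (running Σ = -0.12145 - 0.02231j)
  m=-1: (0.07903 - 0.31689j) × (-0.21898 - 0.30242j) = -0.11314 + 0.04549j  (running Σ = -0.23459 + 0.02319j)
  m=0: (-0.09432 + 0.00000j) × (-0.07148 + 0.00000j) = 0.00674 + 0.00000j  (running Σ = -0.22785 + 0.02319j)
  m=1: (-0.07903 - 0.31689j) × (0.21898 - 0.30242j) = -0.11314 - 0.04549j  (running Σ = -0.34099 - 0.02231j)
  m=2: (-0.04633 + 0.02464j) × (-0.05606 - 0.17066j) = 0.00680 + 0.00653j  (running Σ = -0.33419 - 0.01578j)
  m=3: (-0.23690 - 0.26300j) × (0.26785 + 0.08560j) = -0.04094 - 0.09072j  (running Σ = -0.37513 - 0.10651j)
  m=4: (0.05647 - 0.08376j) × (0.36951 - 0.27211j) = -0.00193 - 0.04632j  (running Σ = -0.37706 - 0.15282j)
  m=5: (-0.30571 - 0.11116j) × (-0.00267 - 0.33236j) = -0.03613 + 0.10190j  (running Σ = -0.41318 - 0.05092j)
  m=6: (0.04495 - 0.42926j) × (-0.11836 - 0.08426j) = -0.04149 + 0.04702j  (running Σ = -0.45467 - 0.00390j)
  m=7: (0.23300 - 0.03285j) × (-0.03500 + 0.01181j) = -0.00777 + 0.00390j  (running Σ = -0.46244 + 0.00000j)
Σ over m = -0.46244 + 0.00000j; ×(4π/15) → -0.38741 + 0.00000j. Real part: -0.387413

-0.387413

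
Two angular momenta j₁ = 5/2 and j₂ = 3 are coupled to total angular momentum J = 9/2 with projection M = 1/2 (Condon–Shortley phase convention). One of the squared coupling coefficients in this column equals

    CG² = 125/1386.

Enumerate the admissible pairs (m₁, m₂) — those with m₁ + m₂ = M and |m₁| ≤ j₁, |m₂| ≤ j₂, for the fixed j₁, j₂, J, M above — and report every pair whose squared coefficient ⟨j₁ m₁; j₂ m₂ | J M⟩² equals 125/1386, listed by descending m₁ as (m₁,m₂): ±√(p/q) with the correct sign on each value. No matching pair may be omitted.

Admissible pairs with m₁+m₂ = M = 1/2: (-5/2,3), (-3/2,2), (-1/2,1), (1/2,0), (3/2,-1), (5/2,-2)
  (m₁,m₂)=(5/2,-2): CG² = 125/1386, CG = +√(125/1386)   ← matches the target
  (m₁,m₂)=(3/2,-1): CG² = 35/99, CG = +√(35/99)
  (m₁,m₂)=(1/2,0): CG² = 10/231, CG = +√(10/231)
  (m₁,m₂)=(-1/2,1): CG² = 160/693, CG = −√(160/693)
  (m₁,m₂)=(-3/2,2): CG² = 361/1386, CG = −√(361/1386)
  (m₁,m₂)=(-5/2,3): CG² = 5/231, CG = −√(5/231)
Pairs with CG² = 125/1386: (5/2,-2): +√(125/1386)

(5/2,-2): +√(125/1386)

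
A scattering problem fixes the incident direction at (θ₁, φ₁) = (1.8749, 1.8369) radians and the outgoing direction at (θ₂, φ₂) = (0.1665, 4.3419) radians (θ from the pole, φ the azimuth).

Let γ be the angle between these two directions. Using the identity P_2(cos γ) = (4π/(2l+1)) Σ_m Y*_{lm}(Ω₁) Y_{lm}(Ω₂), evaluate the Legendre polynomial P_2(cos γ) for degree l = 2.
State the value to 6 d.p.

-0.232302

Term-by-term m-sum for l=2 (normalisation 4π/5 = 2.513274):
  [-2]  conj(Y_{2,-2})(Ω₁) = -0.30300 - 0.17843j ; Y_{2,-2}(Ω₂) = -0.00783 - 0.00716j ; Δ = 0.00109 + 0.00357j
  [-1]  conj(Y_{2,-1})(Ω₁) = 0.05804 - 0.21295j ; Y_{2,-1}(Ω₂) = -0.04572 + 0.11770j ; Δ = 0.02241 + 0.01657j
  [+0]  conj(Y_{2,0})(Ω₁) = -0.23055 + 0.00000j ; Y_{2,0}(Ω₂) = 0.60479 + 0.00000j ; Δ = -0.13944 + 0.00000j
  [+1]  conj(Y_{2,1})(Ω₁) = -0.05804 - 0.21295j ; Y_{2,1}(Ω₂) = 0.04572 + 0.11770j ; Δ = 0.02241 - 0.01657j
  [+2]  conj(Y_{2,2})(Ω₁) = -0.30300 + 0.17843j ; Y_{2,2}(Ω₂) = -0.00783 + 0.00716j ; Δ = 0.00109 - 0.00357j
Σ over m = -0.09243 - 0.00000j; ×(4π/5) → -0.23230 - 0.00000j. Real part: -0.232302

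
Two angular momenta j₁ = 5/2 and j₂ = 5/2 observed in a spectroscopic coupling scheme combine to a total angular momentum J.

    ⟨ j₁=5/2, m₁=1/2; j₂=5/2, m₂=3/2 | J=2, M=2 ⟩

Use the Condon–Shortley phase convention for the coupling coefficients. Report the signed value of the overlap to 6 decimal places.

+0.566947

triangle: 3!×2!×2!/8! = 24/40320
(j±m)!: 3!×2!×4!×1!×4!×0! = 6912
prefactor² = (2J+1)×Δ×N² = 144/7
  k=2: +1/(2!×1!×0!×2!×2!×0!) = 1/8
Σ = 1/8  ⇒  CG² = 144/7×(1/8)² = 9/28
CG = +√(9/28) = +0.566947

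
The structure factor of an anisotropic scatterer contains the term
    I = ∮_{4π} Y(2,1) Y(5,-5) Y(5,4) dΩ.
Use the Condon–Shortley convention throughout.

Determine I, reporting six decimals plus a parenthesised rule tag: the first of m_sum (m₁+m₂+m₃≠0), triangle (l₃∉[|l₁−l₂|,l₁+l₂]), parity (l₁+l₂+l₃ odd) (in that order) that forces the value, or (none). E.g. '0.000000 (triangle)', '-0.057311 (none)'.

-0.187924 (none)

m-sum 0 ✓  L=12 even ✓  3≤5≤7 ✓
Π(2lᵢ+1) = 5×11×11 = 605
triangle coeff Δ(2,5,5) = 1/38610
Σ_t [0,2]: t=0:+1/2880 t=1:−1/576 t=2:+1/2880 = -1/960
(3j)²=10/429 [(2 5 5; 0 0 0)], sign=+1
Σ_t [0,0]: t=0:+1/80640 = 1/80640
(3j)²=9/286 [(2 5 5; 1 -5 4)], sign=-1
⇒ 4πI² = 75/169
I = (-1)√(75/169/(4π)) = -0.18792404
No selection rule forces the value: the integral is nonzero (none).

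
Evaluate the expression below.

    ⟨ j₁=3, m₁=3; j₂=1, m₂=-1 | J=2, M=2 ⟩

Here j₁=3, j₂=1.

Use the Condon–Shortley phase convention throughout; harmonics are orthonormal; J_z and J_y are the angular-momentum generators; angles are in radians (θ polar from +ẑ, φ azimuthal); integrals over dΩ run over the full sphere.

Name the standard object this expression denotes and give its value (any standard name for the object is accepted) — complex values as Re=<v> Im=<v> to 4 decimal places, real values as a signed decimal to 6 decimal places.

Clebsch–Gordan coefficient, +√(5/7) ≈ +0.845154

This is a Clebsch–Gordan (vector-coupling) coefficient.
j₁+j₂−J=2  J+j₁−j₂=4  J−j₁+j₂=0  j₁+j₂+J+1=7
(j₁±m₁, j₂±m₂, J±M) = (6,0,0,2,4,0)
P² = 11520/7
sum k=0..0:
  [0] +1/48 = 1/48
S = 1/48
C² = P²·S² = 5/7 ; C = +0.845154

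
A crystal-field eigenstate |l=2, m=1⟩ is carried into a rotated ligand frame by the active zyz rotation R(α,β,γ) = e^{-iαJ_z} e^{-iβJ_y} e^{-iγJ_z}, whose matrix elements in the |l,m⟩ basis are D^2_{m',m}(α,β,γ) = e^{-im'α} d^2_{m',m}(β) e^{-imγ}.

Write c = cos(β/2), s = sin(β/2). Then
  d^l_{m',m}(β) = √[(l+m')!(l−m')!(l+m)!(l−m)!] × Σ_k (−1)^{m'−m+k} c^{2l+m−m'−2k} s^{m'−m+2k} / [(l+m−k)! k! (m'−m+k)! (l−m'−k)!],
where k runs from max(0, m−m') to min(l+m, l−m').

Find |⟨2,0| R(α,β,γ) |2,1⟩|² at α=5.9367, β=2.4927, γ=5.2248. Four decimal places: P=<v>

P=0.3477

First d^2_{0,1}(β=2.4927), then the phase factors e^{-i(0)α} and e^{-i(1)γ}:
With c≡cos(β/2)=0.318784 and s≡sin(β/2)=0.947827, N=[2·2·6·1]^{1/2}=4.898979
Admissible k: 1..2 (factorial args all ≥0)
  k=1: (−1)^0·4.8990/(2)·0.3188^3·0.9478^1 = +0.075213
  k=2: (−1)^1·4.8990/(2)·0.3188^1·0.9478^3 = -0.664906
d^2_{0,1}(2.4927) = +0.075213 -0.664906 = -0.589692
|D^2_{0,1}|² = |d^2_{0,1}(β)|² = (-0.589692)² = 0.347737 (the z-rotation phases have unit modulus)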